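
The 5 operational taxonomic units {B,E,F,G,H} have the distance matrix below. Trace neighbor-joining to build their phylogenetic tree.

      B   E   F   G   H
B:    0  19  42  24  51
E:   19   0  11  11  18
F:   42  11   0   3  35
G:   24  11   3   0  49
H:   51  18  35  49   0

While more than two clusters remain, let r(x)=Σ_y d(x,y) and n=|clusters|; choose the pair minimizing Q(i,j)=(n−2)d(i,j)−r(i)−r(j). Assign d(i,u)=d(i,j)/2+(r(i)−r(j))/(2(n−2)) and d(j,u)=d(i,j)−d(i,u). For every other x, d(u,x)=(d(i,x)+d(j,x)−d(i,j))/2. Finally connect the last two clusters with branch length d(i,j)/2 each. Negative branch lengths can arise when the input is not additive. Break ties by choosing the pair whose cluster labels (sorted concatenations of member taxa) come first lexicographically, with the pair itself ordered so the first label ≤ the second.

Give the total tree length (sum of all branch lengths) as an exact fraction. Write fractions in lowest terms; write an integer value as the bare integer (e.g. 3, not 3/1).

231/4

step 1: merge (F,G) at d=3, Q=-169; branch lengths F→13/6, G→5/6; new cluster FG
  updated: d(B,FG)=63/2, d(E,FG)=19/2, d(FG,H)=81/2
step 2: merge (B,FG) at d=63/2, Q=-120; branch lengths B→83/4, FG→43/4; new cluster BFG
  updated: d(BFG,E)=-3/2, d(BFG,H)=30
step 3: merge (BFG,E) at d=-3/2, Q=-93/2; branch lengths BFG→21/4, E→-27/4; new cluster BEFG
  updated: d(BEFG,H)=99/4
step 4: merge (BEFG,H) at d=99/4; branch lengths BEFG→99/8, H→99/8; new cluster BEFGH
final tree: (((B:83/4,(F:13/6,G:5/6):43/4):21/4,E:-27/4):99/8,H:99/8)
total length: 231/4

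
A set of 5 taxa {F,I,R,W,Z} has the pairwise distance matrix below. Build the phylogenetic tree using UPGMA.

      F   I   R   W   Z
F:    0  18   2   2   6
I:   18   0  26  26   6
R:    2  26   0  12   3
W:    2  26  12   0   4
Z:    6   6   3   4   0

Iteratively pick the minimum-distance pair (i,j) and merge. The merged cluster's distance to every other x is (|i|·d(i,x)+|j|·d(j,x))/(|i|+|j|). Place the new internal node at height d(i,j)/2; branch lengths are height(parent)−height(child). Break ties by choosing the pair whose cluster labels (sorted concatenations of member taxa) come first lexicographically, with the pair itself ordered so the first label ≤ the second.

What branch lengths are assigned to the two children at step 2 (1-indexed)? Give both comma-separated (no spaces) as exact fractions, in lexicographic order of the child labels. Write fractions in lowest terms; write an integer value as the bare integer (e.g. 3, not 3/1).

2,2

iteration 1: select F,R (d=2); attach at lengths (1, 1); label the merged cluster FR
  updated: d(FR,I)=22, d(FR,W)=7, d(FR,Z)=9/2
iteration 2: select W,Z (d=4); attach at lengths (2, 2); label the merged cluster WZ
  updated: d(FR,WZ)=23/4, d(I,WZ)=16
iteration 3: select FR,WZ (d=23/4); attach at lengths (15/8, 7/8); label the merged cluster FRWZ
  updated: d(FRWZ,I)=19
iteration 4: select FRWZ,I (d=19); attach at lengths (53/8, 19/2); label the merged cluster FIRWZ
final tree: (((F:1,R:1):15/8,(W:2,Z:2):7/8):53/8,I:19/2)
total length: 199/8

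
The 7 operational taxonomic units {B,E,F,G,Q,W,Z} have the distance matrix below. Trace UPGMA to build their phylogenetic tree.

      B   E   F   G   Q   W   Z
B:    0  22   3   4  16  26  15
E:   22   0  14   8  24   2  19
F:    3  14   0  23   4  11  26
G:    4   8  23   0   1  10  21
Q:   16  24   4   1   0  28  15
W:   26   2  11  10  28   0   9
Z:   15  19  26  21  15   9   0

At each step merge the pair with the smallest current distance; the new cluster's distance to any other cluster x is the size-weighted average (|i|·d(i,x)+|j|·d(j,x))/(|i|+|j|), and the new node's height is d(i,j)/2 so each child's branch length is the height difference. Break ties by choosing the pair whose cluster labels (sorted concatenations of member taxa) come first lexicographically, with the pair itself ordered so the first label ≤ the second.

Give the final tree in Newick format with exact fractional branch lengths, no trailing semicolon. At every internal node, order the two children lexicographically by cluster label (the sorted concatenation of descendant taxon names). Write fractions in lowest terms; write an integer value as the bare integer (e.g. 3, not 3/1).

step 1: merge (G,Q) at d=1; branch lengths G→1/2, Q→1/2; new cluster GQ
  updated: d(B,GQ)=10, d(E,GQ)=16, d(F,GQ)=27/2, d(GQ,W)=19, d(GQ,Z)=18
step 2: merge (E,W) at d=2; branch lengths E→1, W→1; new cluster EW
  updated: d(B,EW)=24, d(EW,F)=25/2, d(EW,GQ)=35/2, d(EW,Z)=14
step 3: merge (B,F) at d=3; branch lengths B→3/2, F→3/2; new cluster BF
  updated: d(BF,EW)=73/4, d(BF,GQ)=47/4, d(BF,Z)=41/2
step 4: merge (BF,GQ) at d=47/4; branch lengths BF→35/8, GQ→43/8; new cluster BFGQ
  updated: d(BFGQ,EW)=143/8, d(BFGQ,Z)=77/4
step 5: merge (EW,Z) at d=14; branch lengths EW→6, Z→7; new cluster EWZ
  updated: d(BFGQ,EWZ)=55/3
step 6: merge (BFGQ,EWZ) at d=55/3; branch lengths BFGQ→79/24, EWZ→13/6; new cluster BEFGQWZ
final tree: (((B:3/2,F:3/2):35/8,(G:1/2,Q:1/2):43/8):79/24,((E:1,W:1):6,Z:7):13/6)
total length: 821/24

(((B:3/2,F:3/2):35/8,(G:1/2,Q:1/2):43/8):79/24,((E:1,W:1):6,Z:7):13/6)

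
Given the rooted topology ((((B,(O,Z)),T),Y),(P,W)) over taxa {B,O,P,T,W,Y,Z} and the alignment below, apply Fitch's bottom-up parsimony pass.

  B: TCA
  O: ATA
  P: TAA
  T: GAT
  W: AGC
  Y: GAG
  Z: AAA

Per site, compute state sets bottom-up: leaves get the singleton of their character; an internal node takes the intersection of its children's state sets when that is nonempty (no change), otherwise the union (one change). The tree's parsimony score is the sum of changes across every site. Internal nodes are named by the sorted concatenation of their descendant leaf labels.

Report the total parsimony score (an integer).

[col 0] OZ: children O:{A}, Z:{A} ∩→ {A}; cost 0
[col 0] BOZ: children B:{T}, OZ:{A} ∪→ {A,T}; cost 1
[col 0] BOTZ: children BOZ:{A,T}, T:{G} ∪→ {A,G,T}; cost 1
[col 0] BOTYZ: children BOTZ:{A,G,T}, Y:{G} ∩→ {G}; cost 0
[col 0] PW: children P:{T}, W:{A} ∪→ {A,T}; cost 1
[col 0] BOPTWYZ: children BOTYZ:{G}, PW:{A,T} ∪→ {A,G,T}; cost 1
[col 1] OZ: children O:{T}, Z:{A} ∪→ {A,T}; cost 1
[col 1] BOZ: children B:{C}, OZ:{A,T} ∪→ {A,C,T}; cost 1
[col 1] BOTZ: children BOZ:{A,C,T}, T:{A} ∩→ {A}; cost 0
[col 1] BOTYZ: children BOTZ:{A}, Y:{A} ∩→ {A}; cost 0
[col 1] PW: children P:{A}, W:{G} ∪→ {A,G}; cost 1
[col 1] BOPTWYZ: children BOTYZ:{A}, PW:{A,G} ∩→ {A}; cost 0
[col 2] OZ: children O:{A}, Z:{A} ∩→ {A}; cost 0
[col 2] BOZ: children B:{A}, OZ:{A} ∩→ {A}; cost 0
[col 2] BOTZ: children BOZ:{A}, T:{T} ∪→ {A,T}; cost 1
[col 2] BOTYZ: children BOTZ:{A,T}, Y:{G} ∪→ {A,G,T}; cost 1
[col 2] PW: children P:{A}, W:{C} ∪→ {A,C}; cost 1
[col 2] BOPTWYZ: children BOTYZ:{A,G,T}, PW:{A,C} ∩→ {A}; cost 0
per-site changes: [4, 3, 3]; total = 10

10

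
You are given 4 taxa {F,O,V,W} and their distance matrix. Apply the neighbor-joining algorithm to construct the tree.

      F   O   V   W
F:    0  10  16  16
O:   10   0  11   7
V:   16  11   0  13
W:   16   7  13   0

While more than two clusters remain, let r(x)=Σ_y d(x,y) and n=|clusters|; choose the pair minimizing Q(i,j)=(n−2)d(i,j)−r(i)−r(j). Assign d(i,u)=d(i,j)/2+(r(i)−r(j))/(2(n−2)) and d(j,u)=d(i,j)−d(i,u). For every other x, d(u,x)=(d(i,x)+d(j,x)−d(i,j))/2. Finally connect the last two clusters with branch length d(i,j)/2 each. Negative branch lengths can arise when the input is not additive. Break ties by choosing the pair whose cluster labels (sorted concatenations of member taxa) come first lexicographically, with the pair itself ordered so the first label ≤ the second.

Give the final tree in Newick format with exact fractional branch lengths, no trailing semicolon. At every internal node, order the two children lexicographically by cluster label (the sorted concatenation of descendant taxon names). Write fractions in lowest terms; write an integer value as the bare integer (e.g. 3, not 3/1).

(((F:17/2,O:3/2):1,V:15/2):11/4,W:11/4)

step 1: merge (F,O) at d=10, Q=-50; branch lengths F→17/2, O→3/2; new cluster FO
  updated: d(FO,V)=17/2, d(FO,W)=13/2
step 2: merge (FO,V) at d=17/2, Q=-28; branch lengths FO→1, V→15/2; new cluster FOV
  updated: d(FOV,W)=11/2
step 3: merge (FOV,W) at d=11/2; branch lengths FOV→11/4, W→11/4; new cluster FOVW
final tree: (((F:17/2,O:3/2):1,V:15/2):11/4,W:11/4)
total length: 24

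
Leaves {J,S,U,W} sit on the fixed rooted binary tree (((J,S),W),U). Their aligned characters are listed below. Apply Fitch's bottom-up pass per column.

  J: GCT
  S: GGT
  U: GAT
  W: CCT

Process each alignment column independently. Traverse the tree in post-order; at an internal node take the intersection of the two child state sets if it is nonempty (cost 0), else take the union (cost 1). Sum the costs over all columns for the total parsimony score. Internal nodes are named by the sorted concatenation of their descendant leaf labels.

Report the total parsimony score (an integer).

[col 0] JS: children J:{G}, S:{G} ∩→ {G}; cost 0
[col 0] JSW: children JS:{G}, W:{C} ∪→ {C,G}; cost 1
[col 0] JSUW: children JSW:{C,G}, U:{G} ∩→ {G}; cost 0
[col 1] JS: children J:{C}, S:{G} ∪→ {C,G}; cost 1
[col 1] JSW: children JS:{C,G}, W:{C} ∩→ {C}; cost 0
[col 1] JSUW: children JSW:{C}, U:{A} ∪→ {A,C}; cost 1
[col 2] JS: children J:{T}, S:{T} ∩→ {T}; cost 0
[col 2] JSW: children JS:{T}, W:{T} ∩→ {T}; cost 0
[col 2] JSUW: children JSW:{T}, U:{T} ∩→ {T}; cost 0
per-site changes: [1, 2, 0]; total = 3

3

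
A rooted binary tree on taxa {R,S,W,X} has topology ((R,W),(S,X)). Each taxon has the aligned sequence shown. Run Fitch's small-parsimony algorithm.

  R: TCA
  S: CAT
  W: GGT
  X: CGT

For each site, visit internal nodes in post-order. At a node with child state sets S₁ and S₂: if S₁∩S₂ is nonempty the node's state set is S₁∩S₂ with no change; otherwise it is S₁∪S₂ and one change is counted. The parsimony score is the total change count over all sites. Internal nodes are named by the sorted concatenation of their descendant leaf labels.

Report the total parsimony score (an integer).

5

site 0, node RW: R={T} ∪ W={G} → {G,T} (+1)
site 0, node SX: S={C} ∩ X={C} → {C} (+0)
site 0, node RSWX: RW={G,T} ∪ SX={C} → {C,G,T} (+1)
site 1, node RW: R={C} ∪ W={G} → {C,G} (+1)
site 1, node SX: S={A} ∪ X={G} → {A,G} (+1)
site 1, node RSWX: RW={C,G} ∩ SX={A,G} → {G} (+0)
site 2, node RW: R={A} ∪ W={T} → {A,T} (+1)
site 2, node SX: S={T} ∩ X={T} → {T} (+0)
site 2, node RSWX: RW={A,T} ∩ SX={T} → {T} (+0)
per-site changes: [2, 2, 1]; total = 5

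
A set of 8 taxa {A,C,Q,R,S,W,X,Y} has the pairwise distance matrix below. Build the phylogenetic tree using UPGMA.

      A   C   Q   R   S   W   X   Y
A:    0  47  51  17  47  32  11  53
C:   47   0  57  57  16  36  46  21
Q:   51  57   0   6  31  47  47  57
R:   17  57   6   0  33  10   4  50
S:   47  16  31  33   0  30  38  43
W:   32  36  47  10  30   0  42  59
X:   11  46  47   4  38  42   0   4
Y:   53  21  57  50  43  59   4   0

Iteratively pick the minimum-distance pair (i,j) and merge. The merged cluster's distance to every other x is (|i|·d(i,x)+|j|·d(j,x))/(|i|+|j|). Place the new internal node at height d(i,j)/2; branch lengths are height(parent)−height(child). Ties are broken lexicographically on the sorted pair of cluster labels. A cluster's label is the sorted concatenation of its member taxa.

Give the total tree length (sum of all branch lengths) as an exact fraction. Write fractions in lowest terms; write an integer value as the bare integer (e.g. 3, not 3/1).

1. join R+X (d=4) ⇒ RX; edges |R|=2, |X|=2
  updated: d(A,RX)=14, d(C,RX)=103/2, d(Q,RX)=53/2, d(RX,S)=71/2, d(RX,W)=26, d(RX,Y)=27
2. join A+RX (d=14) ⇒ ARX; edges |A|=7, |RX|=5
  updated: d(ARX,C)=50, d(ARX,Q)=104/3, d(ARX,S)=118/3, d(ARX,W)=28, d(ARX,Y)=107/3
3. join C+S (d=16) ⇒ CS; edges |C|=8, |S|=8
  updated: d(ARX,CS)=134/3, d(CS,Q)=44, d(CS,W)=33, d(CS,Y)=32
4. join ARX+W (d=28) ⇒ ARWX; edges |ARX|=7, |W|=14
  updated: d(ARWX,CS)=167/4, d(ARWX,Q)=151/4, d(ARWX,Y)=83/2
5. join CS+Y (d=32) ⇒ CSY; edges |CS|=8, |Y|=16
  updated: d(ARWX,CSY)=125/3, d(CSY,Q)=145/3
6. join ARWX+Q (d=151/4) ⇒ AQRWX; edges |ARWX|=39/8, |Q|=151/8
  updated: d(AQRWX,CSY)=43
7. join AQRWX+CSY (d=43) ⇒ ACQRSWXY; edges |AQRWX|=21/8, |CSY|=11/2
final tree: ((((A:7,(R:2,X:2):5):7,W:14):39/8,Q:151/8):21/8,((C:8,S:8):8,Y:16):11/2)
total length: 871/8

871/8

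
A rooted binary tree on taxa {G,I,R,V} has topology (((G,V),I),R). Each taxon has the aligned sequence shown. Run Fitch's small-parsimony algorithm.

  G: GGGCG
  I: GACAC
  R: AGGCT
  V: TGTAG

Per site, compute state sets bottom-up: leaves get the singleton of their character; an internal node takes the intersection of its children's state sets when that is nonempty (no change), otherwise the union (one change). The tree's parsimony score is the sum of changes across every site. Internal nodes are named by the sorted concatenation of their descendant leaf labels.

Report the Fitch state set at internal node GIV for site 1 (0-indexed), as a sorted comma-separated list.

[col 0] GV: children G:{G}, V:{T} ∪→ {G,T}; cost 1
[col 0] GIV: children GV:{G,T}, I:{G} ∩→ {G}; cost 0
[col 0] GIRV: children GIV:{G}, R:{A} ∪→ {A,G}; cost 1
[col 1] GV: children G:{G}, V:{G} ∩→ {G}; cost 0
[col 1] GIV: children GV:{G}, I:{A} ∪→ {A,G}; cost 1
[col 1] GIRV: children GIV:{A,G}, R:{G} ∩→ {G}; cost 0
[col 2] GV: children G:{G}, V:{T} ∪→ {G,T}; cost 1
[col 2] GIV: children GV:{G,T}, I:{C} ∪→ {C,G,T}; cost 1
[col 2] GIRV: children GIV:{C,G,T}, R:{G} ∩→ {G}; cost 0
[col 3] GV: children G:{C}, V:{A} ∪→ {A,C}; cost 1
[col 3] GIV: children GV:{A,C}, I:{A} ∩→ {A}; cost 0
[col 3] GIRV: children GIV:{A}, R:{C} ∪→ {A,C}; cost 1
[col 4] GV: children G:{G}, V:{G} ∩→ {G}; cost 0
[col 4] GIV: children GV:{G}, I:{C} ∪→ {C,G}; cost 1
[col 4] GIRV: children GIV:{C,G}, R:{T} ∪→ {C,G,T}; cost 1
per-site changes: [2, 1, 2, 2, 2]; total = 9

A,G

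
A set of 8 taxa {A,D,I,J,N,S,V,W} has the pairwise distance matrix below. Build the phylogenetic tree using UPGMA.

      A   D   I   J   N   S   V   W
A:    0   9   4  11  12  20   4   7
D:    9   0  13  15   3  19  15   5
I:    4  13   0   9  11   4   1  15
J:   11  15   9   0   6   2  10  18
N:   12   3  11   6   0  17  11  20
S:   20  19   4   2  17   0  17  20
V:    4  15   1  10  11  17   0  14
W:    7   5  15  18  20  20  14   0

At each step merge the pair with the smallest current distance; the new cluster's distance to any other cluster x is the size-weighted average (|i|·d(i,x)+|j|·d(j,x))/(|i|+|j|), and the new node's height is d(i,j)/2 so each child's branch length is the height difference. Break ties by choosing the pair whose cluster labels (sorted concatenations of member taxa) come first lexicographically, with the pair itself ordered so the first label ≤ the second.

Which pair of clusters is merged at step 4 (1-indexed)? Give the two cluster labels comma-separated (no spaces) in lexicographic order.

A,IV

step 1: merge (I,V) at d=1; branch lengths I→1/2, V→1/2; new cluster IV
  updated: d(A,IV)=4, d(D,IV)=14, d(IV,J)=19/2, d(IV,N)=11, d(IV,S)=21/2, d(IV,W)=29/2
step 2: merge (J,S) at d=2; branch lengths J→1, S→1; new cluster JS
  updated: d(A,JS)=31/2, d(D,JS)=17, d(IV,JS)=10, d(JS,N)=23/2, d(JS,W)=19
step 3: merge (D,N) at d=3; branch lengths D→3/2, N→3/2; new cluster DN
  updated: d(A,DN)=21/2, d(DN,IV)=25/2, d(DN,JS)=57/4, d(DN,W)=25/2
step 4: merge (A,IV) at d=4; branch lengths A→2, IV→3/2; new cluster AIV
  updated: d(AIV,DN)=71/6, d(AIV,JS)=71/6, d(AIV,W)=12
step 5: merge (AIV,DN) at d=71/6; branch lengths AIV→47/12, DN→53/12; new cluster ADINV
  updated: d(ADINV,JS)=64/5, d(ADINV,W)=61/5
step 6: merge (ADINV,W) at d=61/5; branch lengths ADINV→11/60, W→61/10; new cluster ADINVW
  updated: d(ADINVW,JS)=83/6
step 7: merge (ADINVW,JS) at d=83/6; branch lengths ADINVW→49/60, JS→71/12; new cluster ADIJNSVW
final tree: ((((A:2,(I:1/2,V:1/2):3/2):47/12,(D:3/2,N:3/2):53/12):11/60,W:61/10):49/60,(J:1,S:1):71/12)
total length: 617/20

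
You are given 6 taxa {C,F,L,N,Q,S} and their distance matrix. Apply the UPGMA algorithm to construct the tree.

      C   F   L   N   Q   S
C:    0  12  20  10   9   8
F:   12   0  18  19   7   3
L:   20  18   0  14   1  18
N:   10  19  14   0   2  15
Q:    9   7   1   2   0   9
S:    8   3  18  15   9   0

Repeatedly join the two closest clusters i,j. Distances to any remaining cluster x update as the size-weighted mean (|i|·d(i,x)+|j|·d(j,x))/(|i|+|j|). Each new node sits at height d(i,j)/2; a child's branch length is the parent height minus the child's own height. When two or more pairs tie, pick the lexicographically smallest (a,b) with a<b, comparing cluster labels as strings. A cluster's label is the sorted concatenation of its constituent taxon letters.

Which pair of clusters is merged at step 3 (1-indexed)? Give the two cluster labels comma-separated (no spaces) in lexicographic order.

step 1: merge (L,Q) at d=1; branch lengths L→1/2, Q→1/2; new cluster LQ
  updated: d(C,LQ)=29/2, d(F,LQ)=25/2, d(LQ,N)=8, d(LQ,S)=27/2
step 2: merge (F,S) at d=3; branch lengths F→3/2, S→3/2; new cluster FS
  updated: d(C,FS)=10, d(FS,LQ)=13, d(FS,N)=17
step 3: merge (LQ,N) at d=8; branch lengths LQ→7/2, N→4; new cluster LNQ
  updated: d(C,LNQ)=13, d(FS,LNQ)=43/3
step 4: merge (C,FS) at d=10; branch lengths C→5, FS→7/2; new cluster CFS
  updated: d(CFS,LNQ)=125/9
step 5: merge (CFS,LNQ) at d=125/9; branch lengths CFS→35/18, LNQ→53/18; new cluster CFLNQS
final tree: ((C:5,(F:3/2,S:3/2):7/2):35/18,((L:1/2,Q:1/2):7/2,N:4):53/18)
total length: 224/9

LQ,N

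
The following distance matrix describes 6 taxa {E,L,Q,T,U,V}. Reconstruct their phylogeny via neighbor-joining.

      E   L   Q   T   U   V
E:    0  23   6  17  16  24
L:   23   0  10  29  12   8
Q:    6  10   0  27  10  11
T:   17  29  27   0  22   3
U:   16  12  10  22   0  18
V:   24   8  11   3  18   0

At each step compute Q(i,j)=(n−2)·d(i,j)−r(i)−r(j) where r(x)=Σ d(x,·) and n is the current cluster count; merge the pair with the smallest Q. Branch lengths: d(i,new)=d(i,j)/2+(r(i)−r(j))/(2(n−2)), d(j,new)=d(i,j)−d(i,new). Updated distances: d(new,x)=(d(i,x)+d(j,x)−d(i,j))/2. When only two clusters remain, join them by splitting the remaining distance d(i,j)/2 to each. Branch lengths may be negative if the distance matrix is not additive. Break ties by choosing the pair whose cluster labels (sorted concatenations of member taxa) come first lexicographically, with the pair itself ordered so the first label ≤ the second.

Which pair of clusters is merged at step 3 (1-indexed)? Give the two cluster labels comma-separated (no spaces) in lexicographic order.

EQ,U

1. join T+V (d=3, Q=-150) ⇒ TV; edges |T|=23/4, |V|=-11/4
  updated: d(E,TV)=19, d(L,TV)=17, d(Q,TV)=35/2, d(TV,U)=37/2
2. join E+Q (d=6, Q=-179/2) ⇒ EQ; edges |E|=77/12, |Q|=-5/12
  updated: d(EQ,L)=27/2, d(EQ,TV)=61/4, d(EQ,U)=10
3. join EQ+U (d=10, Q=-237/4) ⇒ EQU; edges |EQ|=73/16, |U|=87/16
  updated: d(EQU,L)=31/4, d(EQU,TV)=95/8
4. join EQU+L (d=31/4, Q=-293/8) ⇒ ELQU; edges |EQU|=21/16, |L|=103/16
  updated: d(ELQU,TV)=169/16
5. join ELQU+TV (d=169/16) ⇒ ELQTUV; edges |ELQU|=169/32, |TV|=169/32
final tree: ((((E:77/12,Q:-5/12):73/16,U:87/16):21/16,L:103/16):169/32,(T:23/4,V:-11/4):169/32)
total length: 597/16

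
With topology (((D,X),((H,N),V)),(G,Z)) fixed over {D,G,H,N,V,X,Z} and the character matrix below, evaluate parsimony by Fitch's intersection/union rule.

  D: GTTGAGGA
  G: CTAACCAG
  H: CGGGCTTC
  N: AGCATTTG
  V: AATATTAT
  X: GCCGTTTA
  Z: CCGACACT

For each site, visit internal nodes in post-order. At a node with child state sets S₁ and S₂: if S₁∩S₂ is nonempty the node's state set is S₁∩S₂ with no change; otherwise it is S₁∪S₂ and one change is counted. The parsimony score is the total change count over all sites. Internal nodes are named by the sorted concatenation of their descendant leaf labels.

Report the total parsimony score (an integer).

DX@0: {G} ∩ {G} = {G} (intersection, +0)
HN@0: {C} ∪ {A} = {A,C} (union, +1)
HNV@0: {A,C} ∩ {A} = {A} (intersection, +0)
DHNVX@0: {G} ∪ {A} = {A,G} (union, +1)
GZ@0: {C} ∩ {C} = {C} (intersection, +0)
DGHNVXZ@0: {A,G} ∪ {C} = {A,C,G} (union, +1)
DX@1: {T} ∪ {C} = {C,T} (union, +1)
HN@1: {G} ∩ {G} = {G} (intersection, +0)
HNV@1: {G} ∪ {A} = {A,G} (union, +1)
DHNVX@1: {C,T} ∪ {A,G} = {A,C,G,T} (union, +1)
GZ@1: {T} ∪ {C} = {C,T} (union, +1)
DGHNVXZ@1: {A,C,G,T} ∩ {C,T} = {C,T} (intersection, +0)
DX@2: {T} ∪ {C} = {C,T} (union, +1)
HN@2: {G} ∪ {C} = {C,G} (union, +1)
HNV@2: {C,G} ∪ {T} = {C,G,T} (union, +1)
DHNVX@2: {C,T} ∩ {C,G,T} = {C,T} (intersection, +0)
GZ@2: {A} ∪ {G} = {A,G} (union, +1)
DGHNVXZ@2: {C,T} ∪ {A,G} = {A,C,G,T} (union, +1)
DX@3: {G} ∩ {G} = {G} (intersection, +0)
HN@3: {G} ∪ {A} = {A,G} (union, +1)
HNV@3: {A,G} ∩ {A} = {A} (intersection, +0)
DHNVX@3: {G} ∪ {A} = {A,G} (union, +1)
GZ@3: {A} ∩ {A} = {A} (intersection, +0)
DGHNVXZ@3: {A,G} ∩ {A} = {A} (intersection, +0)
DX@4: {A} ∪ {T} = {A,T} (union, +1)
HN@4: {C} ∪ {T} = {C,T} (union, +1)
HNV@4: {C,T} ∩ {T} = {T} (intersection, +0)
DHNVX@4: {A,T} ∩ {T} = {T} (intersection, +0)
GZ@4: {C} ∩ {C} = {C} (intersection, +0)
DGHNVXZ@4: {T} ∪ {C} = {C,T} (union, +1)
DX@5: {G} ∪ {T} = {G,T} (union, +1)
HN@5: {T} ∩ {T} = {T} (intersection, +0)
HNV@5: {T} ∩ {T} = {T} (intersection, +0)
DHNVX@5: {G,T} ∩ {T} = {T} (intersection, +0)
GZ@5: {C} ∪ {A} = {A,C} (union, +1)
DGHNVXZ@5: {T} ∪ {A,C} = {A,C,T} (union, +1)
DX@6: {G} ∪ {T} = {G,T} (union, +1)
HN@6: {T} ∩ {T} = {T} (intersection, +0)
HNV@6: {T} ∪ {A} = {A,T} (union, +1)
DHNVX@6: {G,T} ∩ {A,T} = {T} (intersection, +0)
GZ@6: {A} ∪ {C} = {A,C} (union, +1)
DGHNVXZ@6: {T} ∪ {A,C} = {A,C,T} (union, +1)
DX@7: {A} ∩ {A} = {A} (intersection, +0)
HN@7: {C} ∪ {G} = {C,G} (union, +1)
HNV@7: {C,G} ∪ {T} = {C,G,T} (union, +1)
DHNVX@7: {A} ∪ {C,G,T} = {A,C,G,T} (union, +1)
GZ@7: {G} ∪ {T} = {G,T} (union, +1)
DGHNVXZ@7: {A,C,G,T} ∩ {G,T} = {G,T} (intersection, +0)
per-site changes: [3, 4, 5, 2, 3, 3, 4, 4]; total = 28

28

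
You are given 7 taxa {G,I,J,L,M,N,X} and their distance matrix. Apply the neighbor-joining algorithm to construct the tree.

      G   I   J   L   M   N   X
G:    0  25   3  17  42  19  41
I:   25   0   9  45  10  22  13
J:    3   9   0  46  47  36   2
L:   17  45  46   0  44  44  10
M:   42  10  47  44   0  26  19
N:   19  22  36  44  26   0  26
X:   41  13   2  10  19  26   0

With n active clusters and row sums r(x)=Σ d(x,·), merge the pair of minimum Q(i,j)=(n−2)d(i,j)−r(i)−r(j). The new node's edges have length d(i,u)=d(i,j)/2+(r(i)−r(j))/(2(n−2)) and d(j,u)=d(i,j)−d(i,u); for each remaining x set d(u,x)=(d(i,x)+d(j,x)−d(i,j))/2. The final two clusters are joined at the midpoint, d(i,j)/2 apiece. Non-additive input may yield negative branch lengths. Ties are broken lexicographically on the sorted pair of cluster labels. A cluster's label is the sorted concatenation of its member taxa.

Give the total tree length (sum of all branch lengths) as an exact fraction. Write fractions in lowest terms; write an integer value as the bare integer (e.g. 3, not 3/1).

1. join G+J (d=3, Q=-275) ⇒ GJ; edges |G|=19/10, |J|=11/10
  updated: d(GJ,I)=31/2, d(GJ,L)=30, d(GJ,M)=43, d(GJ,N)=26, d(GJ,X)=20
2. join L+X (d=10, Q=-221) ⇒ LX; edges |L|=125/8, |X|=-45/8
  updated: d(GJ,LX)=20, d(I,LX)=24, d(LX,M)=53/2, d(LX,N)=30
3. join I+M (d=10, Q=-147) ⇒ IM; edges |I|=-2/3, |M|=32/3
  updated: d(GJ,IM)=97/4, d(IM,LX)=81/4, d(IM,N)=19
4. join GJ+LX (d=20, Q=-201/2) ⇒ GJLX; edges |GJ|=10, |LX|=10
  updated: d(GJLX,IM)=49/4, d(GJLX,N)=18
5. join GJLX+IM (d=49/4, Q=-197/4) ⇒ GIJLMX; edges |GJLX|=45/8, |IM|=53/8
  updated: d(GIJLMX,N)=99/8
6. join GIJLMX+N (d=99/8) ⇒ GIJLMNX; edges |GIJLMX|=99/16, |N|=99/16
final tree: ((((G:19/10,J:11/10):10,(L:125/8,X:-45/8):10):45/8,(I:-2/3,M:32/3):53/8):99/16,N:99/16)
total length: 541/8

541/8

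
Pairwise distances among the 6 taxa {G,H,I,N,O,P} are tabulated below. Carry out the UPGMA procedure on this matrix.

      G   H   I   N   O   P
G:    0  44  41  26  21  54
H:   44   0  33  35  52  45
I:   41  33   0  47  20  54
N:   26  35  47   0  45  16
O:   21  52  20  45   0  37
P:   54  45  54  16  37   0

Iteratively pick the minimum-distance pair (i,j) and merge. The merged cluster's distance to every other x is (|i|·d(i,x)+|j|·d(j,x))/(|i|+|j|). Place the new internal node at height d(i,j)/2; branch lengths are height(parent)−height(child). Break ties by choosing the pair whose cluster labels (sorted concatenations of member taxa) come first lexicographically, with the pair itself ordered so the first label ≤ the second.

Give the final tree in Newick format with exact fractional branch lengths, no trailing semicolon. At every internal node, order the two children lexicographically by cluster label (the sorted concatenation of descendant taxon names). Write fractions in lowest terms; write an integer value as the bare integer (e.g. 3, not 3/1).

step 1: merge (N,P) at d=16; branch lengths N→8, P→8; new cluster NP
  updated: d(G,NP)=40, d(H,NP)=40, d(I,NP)=101/2, d(NP,O)=41
step 2: merge (I,O) at d=20; branch lengths I→10, O→10; new cluster IO
  updated: d(G,IO)=31, d(H,IO)=85/2, d(IO,NP)=183/4
step 3: merge (G,IO) at d=31; branch lengths G→31/2, IO→11/2; new cluster GIO
  updated: d(GIO,H)=43, d(GIO,NP)=263/6
step 4: merge (H,NP) at d=40; branch lengths H→20, NP→12; new cluster HNP
  updated: d(GIO,HNP)=392/9
step 5: merge (GIO,HNP) at d=392/9; branch lengths GIO→113/18, HNP→16/9; new cluster GHINOP
final tree: ((G:31/2,(I:10,O:10):11/2):113/18,(H:20,(N:8,P:8):12):16/9)
total length: 1747/18

((G:31/2,(I:10,O:10):11/2):113/18,(H:20,(N:8,P:8):12):16/9)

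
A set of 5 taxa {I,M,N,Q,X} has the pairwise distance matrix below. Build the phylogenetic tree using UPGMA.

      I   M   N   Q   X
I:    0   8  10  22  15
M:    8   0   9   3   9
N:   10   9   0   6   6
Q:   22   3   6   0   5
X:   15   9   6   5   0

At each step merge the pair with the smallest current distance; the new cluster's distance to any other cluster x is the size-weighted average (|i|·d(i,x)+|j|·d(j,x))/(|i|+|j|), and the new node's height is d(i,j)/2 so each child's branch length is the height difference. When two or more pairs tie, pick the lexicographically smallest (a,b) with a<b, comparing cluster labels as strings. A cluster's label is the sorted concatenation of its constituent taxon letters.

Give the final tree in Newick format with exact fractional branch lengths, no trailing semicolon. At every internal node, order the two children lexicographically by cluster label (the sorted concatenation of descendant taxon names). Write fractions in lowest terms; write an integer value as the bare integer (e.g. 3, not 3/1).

(I:55/8,((M:3/2,Q:3/2):17/8,(N:3,X:3):5/8):13/4)

1. join M+Q (d=3) ⇒ MQ; edges |M|=3/2, |Q|=3/2
  updated: d(I,MQ)=15, d(MQ,N)=15/2, d(MQ,X)=7
2. join N+X (d=6) ⇒ NX; edges |N|=3, |X|=3
  updated: d(I,NX)=25/2, d(MQ,NX)=29/4
3. join MQ+NX (d=29/4) ⇒ MNQX; edges |MQ|=17/8, |NX|=5/8
  updated: d(I,MNQX)=55/4
4. join I+MNQX (d=55/4) ⇒ IMNQX; edges |I|=55/8, |MNQX|=13/4
final tree: (I:55/8,((M:3/2,Q:3/2):17/8,(N:3,X:3):5/8):13/4)
total length: 175/8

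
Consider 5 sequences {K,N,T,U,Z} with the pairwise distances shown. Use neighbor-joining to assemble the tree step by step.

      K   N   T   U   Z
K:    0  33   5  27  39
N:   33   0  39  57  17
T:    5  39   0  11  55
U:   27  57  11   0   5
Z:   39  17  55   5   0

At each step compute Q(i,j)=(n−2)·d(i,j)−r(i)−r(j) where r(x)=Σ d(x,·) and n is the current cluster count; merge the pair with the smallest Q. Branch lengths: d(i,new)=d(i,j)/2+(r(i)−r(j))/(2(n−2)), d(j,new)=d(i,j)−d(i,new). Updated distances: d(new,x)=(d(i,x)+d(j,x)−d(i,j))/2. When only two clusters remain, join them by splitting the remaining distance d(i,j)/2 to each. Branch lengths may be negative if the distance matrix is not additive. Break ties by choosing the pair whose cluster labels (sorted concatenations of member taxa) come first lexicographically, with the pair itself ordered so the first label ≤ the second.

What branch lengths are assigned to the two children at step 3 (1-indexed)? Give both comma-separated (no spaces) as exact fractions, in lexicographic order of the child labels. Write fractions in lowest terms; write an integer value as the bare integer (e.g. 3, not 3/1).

step 1: merge (N,Z) at d=17, Q=-211; branch lengths N→27/2, Z→7/2; new cluster NZ
  updated: d(K,NZ)=55/2, d(NZ,T)=77/2, d(NZ,U)=45/2
step 2: merge (K,T) at d=5, Q=-104; branch lengths K→15/4, T→5/4; new cluster KT
  updated: d(KT,NZ)=61/2, d(KT,U)=33/2
step 3: merge (KT,NZ) at d=61/2, Q=-139/2; branch lengths KT→49/4, NZ→73/4; new cluster KNTZ
  updated: d(KNTZ,U)=17/4
step 4: merge (KNTZ,U) at d=17/4; branch lengths KNTZ→17/8, U→17/8; new cluster KNTUZ
final tree: (((K:15/4,T:5/4):49/4,(N:27/2,Z:7/2):73/4):17/8,U:17/8)
total length: 227/4

49/4,73/4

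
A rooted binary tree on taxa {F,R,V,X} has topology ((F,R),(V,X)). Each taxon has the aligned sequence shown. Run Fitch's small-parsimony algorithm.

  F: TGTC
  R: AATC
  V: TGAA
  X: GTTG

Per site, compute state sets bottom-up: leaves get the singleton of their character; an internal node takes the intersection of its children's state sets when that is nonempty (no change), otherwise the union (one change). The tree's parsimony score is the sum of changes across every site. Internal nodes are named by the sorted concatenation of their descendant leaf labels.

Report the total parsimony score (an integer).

7

site 0, node FR: F={T} ∪ R={A} → {A,T} (+1)
site 0, node VX: V={T} ∪ X={G} → {G,T} (+1)
site 0, node FRVX: FR={A,T} ∩ VX={G,T} → {T} (+0)
site 1, node FR: F={G} ∪ R={A} → {A,G} (+1)
site 1, node VX: V={G} ∪ X={T} → {G,T} (+1)
site 1, node FRVX: FR={A,G} ∩ VX={G,T} → {G} (+0)
site 2, node FR: F={T} ∩ R={T} → {T} (+0)
site 2, node VX: V={A} ∪ X={T} → {A,T} (+1)
site 2, node FRVX: FR={T} ∩ VX={A,T} → {T} (+0)
site 3, node FR: F={C} ∩ R={C} → {C} (+0)
site 3, node VX: V={A} ∪ X={G} → {A,G} (+1)
site 3, node FRVX: FR={C} ∪ VX={A,G} → {A,C,G} (+1)
per-site changes: [2, 2, 1, 2]; total = 7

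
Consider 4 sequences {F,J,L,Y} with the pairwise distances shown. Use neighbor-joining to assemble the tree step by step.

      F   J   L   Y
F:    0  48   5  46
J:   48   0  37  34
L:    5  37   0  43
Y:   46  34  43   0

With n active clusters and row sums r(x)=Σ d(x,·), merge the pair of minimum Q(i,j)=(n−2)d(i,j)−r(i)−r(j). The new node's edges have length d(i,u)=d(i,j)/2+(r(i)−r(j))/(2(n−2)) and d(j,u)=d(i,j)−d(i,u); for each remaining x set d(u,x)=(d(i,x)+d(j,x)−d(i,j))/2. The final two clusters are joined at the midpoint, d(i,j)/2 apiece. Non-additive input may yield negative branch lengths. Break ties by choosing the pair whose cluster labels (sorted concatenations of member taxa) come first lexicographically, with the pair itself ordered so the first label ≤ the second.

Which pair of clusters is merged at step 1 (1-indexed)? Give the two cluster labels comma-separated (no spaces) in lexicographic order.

iteration 1: select F,L (d=5, Q=-174); attach at lengths (6, -1); label the merged cluster FL
  updated: d(FL,J)=40, d(FL,Y)=42
iteration 2: select FL,J (d=40, Q=-116); attach at lengths (24, 16); label the merged cluster FJL
  updated: d(FJL,Y)=18
iteration 3: select FJL,Y (d=18); attach at lengths (9, 9); label the merged cluster FJLY
final tree: (((F:6,L:-1):24,J:16):9,Y:9)
total length: 63

F,L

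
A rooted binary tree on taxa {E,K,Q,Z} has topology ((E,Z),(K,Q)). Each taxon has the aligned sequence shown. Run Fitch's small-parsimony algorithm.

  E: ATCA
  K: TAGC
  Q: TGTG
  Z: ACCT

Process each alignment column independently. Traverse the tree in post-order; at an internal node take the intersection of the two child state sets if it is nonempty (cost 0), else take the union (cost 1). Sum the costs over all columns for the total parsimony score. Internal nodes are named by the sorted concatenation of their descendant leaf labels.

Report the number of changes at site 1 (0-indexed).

3

[col 0] EZ: children E:{A}, Z:{A} ∩→ {A}; cost 0
[col 0] KQ: children K:{T}, Q:{T} ∩→ {T}; cost 0
[col 0] EKQZ: children EZ:{A}, KQ:{T} ∪→ {A,T}; cost 1
[col 1] EZ: children E:{T}, Z:{C} ∪→ {C,T}; cost 1
[col 1] KQ: children K:{A}, Q:{G} ∪→ {A,G}; cost 1
[col 1] EKQZ: children EZ:{C,T}, KQ:{A,G} ∪→ {A,C,G,T}; cost 1
[col 2] EZ: children E:{C}, Z:{C} ∩→ {C}; cost 0
[col 2] KQ: children K:{G}, Q:{T} ∪→ {G,T}; cost 1
[col 2] EKQZ: children EZ:{C}, KQ:{G,T} ∪→ {C,G,T}; cost 1
[col 3] EZ: children E:{A}, Z:{T} ∪→ {A,T}; cost 1
[col 3] KQ: children K:{C}, Q:{G} ∪→ {C,G}; cost 1
[col 3] EKQZ: children EZ:{A,T}, KQ:{C,G} ∪→ {A,C,G,T}; cost 1
per-site changes: [1, 3, 2, 3]; total = 9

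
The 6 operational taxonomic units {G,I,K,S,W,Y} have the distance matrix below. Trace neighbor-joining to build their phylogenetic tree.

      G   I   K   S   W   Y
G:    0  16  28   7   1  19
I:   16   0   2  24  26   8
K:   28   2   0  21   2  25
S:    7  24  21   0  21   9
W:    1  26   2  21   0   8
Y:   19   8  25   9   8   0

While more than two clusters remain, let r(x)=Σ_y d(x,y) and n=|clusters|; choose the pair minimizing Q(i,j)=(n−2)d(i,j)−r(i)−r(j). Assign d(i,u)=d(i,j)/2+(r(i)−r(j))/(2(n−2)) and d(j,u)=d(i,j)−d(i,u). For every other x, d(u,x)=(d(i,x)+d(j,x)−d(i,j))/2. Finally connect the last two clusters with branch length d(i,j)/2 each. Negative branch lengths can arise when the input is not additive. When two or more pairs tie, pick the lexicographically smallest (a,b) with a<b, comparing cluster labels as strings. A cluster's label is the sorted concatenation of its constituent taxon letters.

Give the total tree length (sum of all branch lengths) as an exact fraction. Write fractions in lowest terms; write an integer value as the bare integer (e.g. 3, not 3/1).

1. join I+K (d=2, Q=-146) ⇒ IK; edges |I|=3/4, |K|=5/4
  updated: d(G,IK)=21, d(IK,S)=43/2, d(IK,W)=13, d(IK,Y)=31/2
2. join G+W (d=1, Q=-88) ⇒ GW; edges |G|=4/3, |W|=-1/3
  updated: d(GW,IK)=33/2, d(GW,S)=27/2, d(GW,Y)=13
3. join GW+IK (d=33/2, Q=-127/2) ⇒ GIKW; edges |GW|=45/8, |IK|=87/8
  updated: d(GIKW,S)=37/4, d(GIKW,Y)=6
4. join GIKW+S (d=37/4, Q=-97/4) ⇒ GIKSW; edges |GIKW|=25/8, |S|=49/8
  updated: d(GIKSW,Y)=23/8
5. join GIKSW+Y (d=23/8) ⇒ GIKSWY; edges |GIKSW|=23/16, |Y|=23/16
final tree: ((((G:4/3,W:-1/3):45/8,(I:3/4,K:5/4):87/8):25/8,S:49/8):23/16,Y:23/16)
total length: 253/8

253/8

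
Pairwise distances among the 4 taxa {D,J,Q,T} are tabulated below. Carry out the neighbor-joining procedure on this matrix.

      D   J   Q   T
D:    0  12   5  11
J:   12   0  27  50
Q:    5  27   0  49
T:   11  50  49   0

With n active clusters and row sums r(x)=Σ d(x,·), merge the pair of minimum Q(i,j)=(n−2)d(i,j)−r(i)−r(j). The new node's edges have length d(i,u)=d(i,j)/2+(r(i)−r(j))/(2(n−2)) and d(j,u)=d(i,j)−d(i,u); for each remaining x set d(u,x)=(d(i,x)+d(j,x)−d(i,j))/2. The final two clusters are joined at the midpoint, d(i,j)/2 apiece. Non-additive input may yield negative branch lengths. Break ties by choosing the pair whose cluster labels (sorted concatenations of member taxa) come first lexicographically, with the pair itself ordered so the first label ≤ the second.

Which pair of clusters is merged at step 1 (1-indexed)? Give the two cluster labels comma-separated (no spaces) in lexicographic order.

step 1: merge (D,T) at d=11, Q=-116; branch lengths D→-15, T→26; new cluster DT
  updated: d(DT,J)=51/2, d(DT,Q)=43/2
step 2: merge (DT,J) at d=51/2, Q=-74; branch lengths DT→10, J→31/2; new cluster DJT
  updated: d(DJT,Q)=23/2
step 3: merge (DJT,Q) at d=23/2; branch lengths DJT→23/4, Q→23/4; new cluster DJQT
final tree: (((D:-15,T:26):10,J:31/2):23/4,Q:23/4)
total length: 48

D,T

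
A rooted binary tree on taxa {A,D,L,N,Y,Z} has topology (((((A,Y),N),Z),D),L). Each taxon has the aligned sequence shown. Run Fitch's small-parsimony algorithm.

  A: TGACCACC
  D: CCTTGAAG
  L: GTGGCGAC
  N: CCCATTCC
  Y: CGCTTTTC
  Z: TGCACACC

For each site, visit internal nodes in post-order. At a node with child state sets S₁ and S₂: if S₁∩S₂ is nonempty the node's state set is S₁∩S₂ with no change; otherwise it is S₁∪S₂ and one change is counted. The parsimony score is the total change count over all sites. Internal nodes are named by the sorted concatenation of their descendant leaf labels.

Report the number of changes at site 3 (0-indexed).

4

AY@0: {T} ∪ {C} = {C,T} (union, +1)
ANY@0: {C,T} ∩ {C} = {C} (intersection, +0)
ANYZ@0: {C} ∪ {T} = {C,T} (union, +1)
ADNYZ@0: {C,T} ∩ {C} = {C} (intersection, +0)
ADLNYZ@0: {C} ∪ {G} = {C,G} (union, +1)
AY@1: {G} ∩ {G} = {G} (intersection, +0)
ANY@1: {G} ∪ {C} = {C,G} (union, +1)
ANYZ@1: {C,G} ∩ {G} = {G} (intersection, +0)
ADNYZ@1: {G} ∪ {C} = {C,G} (union, +1)
ADLNYZ@1: {C,G} ∪ {T} = {C,G,T} (union, +1)
AY@2: {A} ∪ {C} = {A,C} (union, +1)
ANY@2: {A,C} ∩ {C} = {C} (intersection, +0)
ANYZ@2: {C} ∩ {C} = {C} (intersection, +0)
ADNYZ@2: {C} ∪ {T} = {C,T} (union, +1)
ADLNYZ@2: {C,T} ∪ {G} = {C,G,T} (union, +1)
AY@3: {C} ∪ {T} = {C,T} (union, +1)
ANY@3: {C,T} ∪ {A} = {A,C,T} (union, +1)
ANYZ@3: {A,C,T} ∩ {A} = {A} (intersection, +0)
ADNYZ@3: {A} ∪ {T} = {A,T} (union, +1)
ADLNYZ@3: {A,T} ∪ {G} = {A,G,T} (union, +1)
AY@4: {C} ∪ {T} = {C,T} (union, +1)
ANY@4: {C,T} ∩ {T} = {T} (intersection, +0)
ANYZ@4: {T} ∪ {C} = {C,T} (union, +1)
ADNYZ@4: {C,T} ∪ {G} = {C,G,T} (union, +1)
ADLNYZ@4: {C,G,T} ∩ {C} = {C} (intersection, +0)
AY@5: {A} ∪ {T} = {A,T} (union, +1)
ANY@5: {A,T} ∩ {T} = {T} (intersection, +0)
ANYZ@5: {T} ∪ {A} = {A,T} (union, +1)
ADNYZ@5: {A,T} ∩ {A} = {A} (intersection, +0)
ADLNYZ@5: {A} ∪ {G} = {A,G} (union, +1)
AY@6: {C} ∪ {T} = {C,T} (union, +1)
ANY@6: {C,T} ∩ {C} = {C} (intersection, +0)
ANYZ@6: {C} ∩ {C} = {C} (intersection, +0)
ADNYZ@6: {C} ∪ {A} = {A,C} (union, +1)
ADLNYZ@6: {A,C} ∩ {A} = {A} (intersection, +0)
AY@7: {C} ∩ {C} = {C} (intersection, +0)
ANY@7: {C} ∩ {C} = {C} (intersection, +0)
ANYZ@7: {C} ∩ {C} = {C} (intersection, +0)
ADNYZ@7: {C} ∪ {G} = {C,G} (union, +1)
ADLNYZ@7: {C,G} ∩ {C} = {C} (intersection, +0)
per-site changes: [3, 3, 3, 4, 3, 3, 2, 1]; total = 22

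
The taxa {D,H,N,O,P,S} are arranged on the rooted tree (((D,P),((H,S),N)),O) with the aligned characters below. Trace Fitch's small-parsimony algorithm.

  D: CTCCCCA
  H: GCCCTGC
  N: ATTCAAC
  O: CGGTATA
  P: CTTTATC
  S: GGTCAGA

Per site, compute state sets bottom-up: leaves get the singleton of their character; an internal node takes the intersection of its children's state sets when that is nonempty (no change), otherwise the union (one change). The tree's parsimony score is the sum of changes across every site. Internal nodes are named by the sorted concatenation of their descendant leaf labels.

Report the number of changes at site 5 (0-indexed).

DP@0: {C} ∩ {C} = {C} (intersection, +0)
HS@0: {G} ∩ {G} = {G} (intersection, +0)
HNS@0: {G} ∪ {A} = {A,G} (union, +1)
DHNPS@0: {C} ∪ {A,G} = {A,C,G} (union, +1)
DHNOPS@0: {A,C,G} ∩ {C} = {C} (intersection, +0)
DP@1: {T} ∩ {T} = {T} (intersection, +0)
HS@1: {C} ∪ {G} = {C,G} (union, +1)
HNS@1: {C,G} ∪ {T} = {C,G,T} (union, +1)
DHNPS@1: {T} ∩ {C,G,T} = {T} (intersection, +0)
DHNOPS@1: {T} ∪ {G} = {G,T} (union, +1)
DP@2: {C} ∪ {T} = {C,T} (union, +1)
HS@2: {C} ∪ {T} = {C,T} (union, +1)
HNS@2: {C,T} ∩ {T} = {T} (intersection, +0)
DHNPS@2: {C,T} ∩ {T} = {T} (intersection, +0)
DHNOPS@2: {T} ∪ {G} = {G,T} (union, +1)
DP@3: {C} ∪ {T} = {C,T} (union, +1)
HS@3: {C} ∩ {C} = {C} (intersection, +0)
HNS@3: {C} ∩ {C} = {C} (intersection, +0)
DHNPS@3: {C,T} ∩ {C} = {C} (intersection, +0)
DHNOPS@3: {C} ∪ {T} = {C,T} (union, +1)
DP@4: {C} ∪ {A} = {A,C} (union, +1)
HS@4: {T} ∪ {A} = {A,T} (union, +1)
HNS@4: {A,T} ∩ {A} = {A} (intersection, +0)
DHNPS@4: {A,C} ∩ {A} = {A} (intersection, +0)
DHNOPS@4: {A} ∩ {A} = {A} (intersection, +0)
DP@5: {C} ∪ {T} = {C,T} (union, +1)
HS@5: {G} ∩ {G} = {G} (intersection, +0)
HNS@5: {G} ∪ {A} = {A,G} (union, +1)
DHNPS@5: {C,T} ∪ {A,G} = {A,C,G,T} (union, +1)
DHNOPS@5: {A,C,G,T} ∩ {T} = {T} (intersection, +0)
DP@6: {A} ∪ {C} = {A,C} (union, +1)
HS@6: {C} ∪ {A} = {A,C} (union, +1)
HNS@6: {A,C} ∩ {C} = {C} (intersection, +0)
DHNPS@6: {A,C} ∩ {C} = {C} (intersection, +0)
DHNOPS@6: {C} ∪ {A} = {A,C} (union, +1)
per-site changes: [2, 3, 3, 2, 2, 3, 3]; total = 18

3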